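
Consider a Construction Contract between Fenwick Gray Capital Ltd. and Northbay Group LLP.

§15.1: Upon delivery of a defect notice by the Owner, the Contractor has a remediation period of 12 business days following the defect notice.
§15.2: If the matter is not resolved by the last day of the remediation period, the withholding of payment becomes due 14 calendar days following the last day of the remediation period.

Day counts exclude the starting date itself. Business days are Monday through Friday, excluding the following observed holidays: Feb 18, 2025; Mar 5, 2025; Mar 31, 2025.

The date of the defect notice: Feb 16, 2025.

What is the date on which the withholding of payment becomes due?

Mar 20, 2025

The last day of the remediation period: 12 business days after Sunday, Feb 16, 2025, skipping weekends and the listed holidays on Feb 18, Mar 5 — Feb 17, Feb 19, Feb 20, Feb 21, …, Mar 3, Mar 4, Mar 6 — lands on Thursday, Mar 6, 2025.
The date on which the withholding of payment becomes due: Mar 6, 2025 + 14 days = Mar 20, 2025.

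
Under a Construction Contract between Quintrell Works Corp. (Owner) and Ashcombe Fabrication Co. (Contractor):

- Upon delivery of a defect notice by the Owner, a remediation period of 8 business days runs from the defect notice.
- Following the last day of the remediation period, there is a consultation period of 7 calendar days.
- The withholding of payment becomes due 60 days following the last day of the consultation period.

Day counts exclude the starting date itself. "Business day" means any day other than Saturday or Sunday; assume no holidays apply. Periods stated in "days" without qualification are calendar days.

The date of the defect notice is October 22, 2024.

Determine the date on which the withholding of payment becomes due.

January 7, 2025

The last day of the remediation period: 8 business days after Tuesday, October 22, 2024, skipping weekends — Oct 23, Oct 24, Oct 25, Oct 28, Oct 29, Oct 30, Oct 31, Nov 1 — lands on Friday, November 1, 2024.
Adding 7 calendar days to November 1, 2024 gives November 8, 2024, which is the last day of the consultation period.
Adding 60 calendar days to November 8, 2024 gives January 7, 2025, which is the date on which the withholding of payment becomes due.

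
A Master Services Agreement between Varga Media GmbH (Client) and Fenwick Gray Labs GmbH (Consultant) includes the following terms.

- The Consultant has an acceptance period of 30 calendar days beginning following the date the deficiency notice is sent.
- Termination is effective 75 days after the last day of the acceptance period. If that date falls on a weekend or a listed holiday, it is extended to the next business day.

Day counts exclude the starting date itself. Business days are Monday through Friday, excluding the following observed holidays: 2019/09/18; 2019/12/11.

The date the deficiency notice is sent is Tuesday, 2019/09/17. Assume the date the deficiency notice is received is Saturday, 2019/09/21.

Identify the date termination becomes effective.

Adding 30 calendar days to 2019/09/17 gives 2019/10/17, which is the last day of the acceptance period.
The date termination becomes effective: 2019/10/17 + 75 days = 2019/12/31. 2019/12/31 is a Tuesday and is not a listed holiday, so no roll-forward applies.

2019/12/31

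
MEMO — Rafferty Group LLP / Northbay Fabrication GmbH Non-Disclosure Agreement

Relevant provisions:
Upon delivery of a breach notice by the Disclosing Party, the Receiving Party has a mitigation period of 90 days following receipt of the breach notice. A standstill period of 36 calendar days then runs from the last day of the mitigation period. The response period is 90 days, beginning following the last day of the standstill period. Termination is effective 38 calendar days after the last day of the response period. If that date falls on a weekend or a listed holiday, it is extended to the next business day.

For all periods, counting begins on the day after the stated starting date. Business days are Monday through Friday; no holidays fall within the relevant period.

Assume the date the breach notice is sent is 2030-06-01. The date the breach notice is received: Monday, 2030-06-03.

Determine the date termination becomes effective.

2031-02-12

Adding 90 calendar days to 2030-06-03 gives 2030-09-01, which is the last day of the mitigation period.
The last day of the standstill period: 2030-09-01 + 36 days = 2030-10-07.
Adding 90 calendar days to 2030-10-07 gives 2031-01-05, which is the last day of the response period.
The date termination becomes effective: 2031-01-05 + 38 days = 2031-02-12. 2031-02-12 is a Wednesday, so no roll-forward applies.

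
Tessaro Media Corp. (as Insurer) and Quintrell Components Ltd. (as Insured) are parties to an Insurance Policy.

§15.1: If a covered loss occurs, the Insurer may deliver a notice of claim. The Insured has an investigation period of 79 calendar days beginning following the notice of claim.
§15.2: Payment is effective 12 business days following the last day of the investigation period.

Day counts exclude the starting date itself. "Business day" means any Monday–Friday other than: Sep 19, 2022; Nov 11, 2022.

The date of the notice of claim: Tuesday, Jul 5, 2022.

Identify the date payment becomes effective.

Oct 10, 2022

Adding 79 calendar days to Jul 5, 2022 gives Sep 22, 2022, which is the last day of the investigation period.
From Thursday, Sep 22, 2022, 12 business days (Sep 23, Sep 26, Sep 27, Sep 28, …, Oct 6, Oct 7, Oct 10, skipping weekends) brings us to Monday, Oct 10, 2022, which is the date payment becomes effective.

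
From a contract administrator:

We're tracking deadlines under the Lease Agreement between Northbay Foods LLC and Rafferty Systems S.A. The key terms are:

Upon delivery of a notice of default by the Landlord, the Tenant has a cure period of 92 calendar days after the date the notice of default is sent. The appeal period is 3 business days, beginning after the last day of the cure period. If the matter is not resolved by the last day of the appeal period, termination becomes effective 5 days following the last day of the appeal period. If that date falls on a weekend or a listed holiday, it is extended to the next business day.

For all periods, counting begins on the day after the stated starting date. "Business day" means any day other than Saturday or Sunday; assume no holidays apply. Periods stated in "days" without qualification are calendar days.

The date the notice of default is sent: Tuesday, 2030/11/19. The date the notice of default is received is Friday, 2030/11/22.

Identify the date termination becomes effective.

2031/03/03

The last day of the cure period: 2030/11/19 + 92 days = 2031/02/19.
The last day of the appeal period: counting 3 business days from Wednesday, 2031/02/19 (Feb 20, Feb 21, Feb 24, skipping weekends) reaches Monday, 2031/02/24.
Adding 5 calendar days to 2031/02/24 gives 2031/03/01, which is the date termination becomes effective. That falls on a Saturday, so it rolls to the next business day, Monday, 2031/03/03.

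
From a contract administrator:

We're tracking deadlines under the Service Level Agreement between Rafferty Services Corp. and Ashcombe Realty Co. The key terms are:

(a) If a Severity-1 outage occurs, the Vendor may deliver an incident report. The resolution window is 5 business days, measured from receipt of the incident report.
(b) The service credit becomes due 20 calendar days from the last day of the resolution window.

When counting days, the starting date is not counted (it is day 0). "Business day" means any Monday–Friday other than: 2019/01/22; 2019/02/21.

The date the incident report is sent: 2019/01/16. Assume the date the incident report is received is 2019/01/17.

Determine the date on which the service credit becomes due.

The last day of the resolution window: 5 business days after Thursday, 2019/01/17, skipping weekends and the listed holiday on Jan 22 — Jan 18, Jan 21, Jan 23, Jan 24, Jan 25 — lands on Friday, 2019/01/25.
The date on which the service credit becomes due: 20 calendar days after 2019/01/25 is 2019/02/14.

2019/02/14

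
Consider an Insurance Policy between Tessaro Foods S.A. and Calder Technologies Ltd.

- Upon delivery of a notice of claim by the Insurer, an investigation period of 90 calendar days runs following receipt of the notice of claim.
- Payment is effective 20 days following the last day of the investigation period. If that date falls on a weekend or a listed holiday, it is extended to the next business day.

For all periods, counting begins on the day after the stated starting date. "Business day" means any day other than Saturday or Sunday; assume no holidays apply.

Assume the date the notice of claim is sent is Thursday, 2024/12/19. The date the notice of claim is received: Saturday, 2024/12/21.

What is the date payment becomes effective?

The last day of the investigation period: 2024/12/21 + 90 days = 2025/03/21.
Adding 20 calendar days to 2025/03/21 gives 2025/04/10, which is the date payment becomes effective. 2025/04/10 is a Thursday, so no roll-forward applies.

2025/04/10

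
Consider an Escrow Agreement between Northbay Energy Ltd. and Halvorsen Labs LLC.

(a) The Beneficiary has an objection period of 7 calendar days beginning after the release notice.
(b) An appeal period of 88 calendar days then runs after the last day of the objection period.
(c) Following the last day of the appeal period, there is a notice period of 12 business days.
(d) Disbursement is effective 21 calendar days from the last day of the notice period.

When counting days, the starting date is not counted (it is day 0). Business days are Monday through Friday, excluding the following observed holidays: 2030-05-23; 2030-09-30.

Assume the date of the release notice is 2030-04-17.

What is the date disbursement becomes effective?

2030-08-27

Adding 7 calendar days to 2030-04-17 gives 2030-04-24, which is the last day of the objection period.
The last day of the appeal period: 88 calendar days after 2030-04-24 is 2030-07-21.
The last day of the notice period: counting 12 business days from Sunday, 2030-07-21 (Jul 22, Jul 23, Jul 24, Jul 25, …, Aug 2, Aug 5, Aug 6, skipping weekends) reaches Tuesday, 2030-08-06.
The date disbursement becomes effective: 21 calendar days after 2030-08-06 is 2030-08-27.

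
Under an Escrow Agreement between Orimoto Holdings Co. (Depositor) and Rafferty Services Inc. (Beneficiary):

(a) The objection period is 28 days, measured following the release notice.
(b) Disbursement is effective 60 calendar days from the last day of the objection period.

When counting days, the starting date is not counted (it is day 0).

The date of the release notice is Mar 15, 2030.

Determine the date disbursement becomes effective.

Jun 11, 2030

The last day of the objection period: 28 calendar days after Mar 15, 2030 is Apr 12, 2030.
Adding 60 calendar days to Apr 12, 2030 gives Jun 11, 2030, which is the date disbursement becomes effective.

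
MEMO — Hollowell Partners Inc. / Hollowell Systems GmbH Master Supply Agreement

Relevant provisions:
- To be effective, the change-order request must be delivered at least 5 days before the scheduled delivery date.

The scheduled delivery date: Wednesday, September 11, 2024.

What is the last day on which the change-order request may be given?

Counting back 5 calendar days from September 11, 2024 gives September 6, 2024.

September 6, 2024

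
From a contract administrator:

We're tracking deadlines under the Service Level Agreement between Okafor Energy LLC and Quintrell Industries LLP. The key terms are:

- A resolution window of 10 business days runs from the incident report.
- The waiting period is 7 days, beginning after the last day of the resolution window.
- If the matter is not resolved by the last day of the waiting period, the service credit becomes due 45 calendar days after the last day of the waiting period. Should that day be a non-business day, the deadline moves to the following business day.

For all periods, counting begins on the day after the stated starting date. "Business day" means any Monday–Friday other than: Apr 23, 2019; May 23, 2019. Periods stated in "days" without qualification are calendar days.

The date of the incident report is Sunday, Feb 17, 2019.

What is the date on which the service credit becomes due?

The last day of the resolution window: counting 10 business days from Sunday, Feb 17, 2019 (Feb 18, Feb 19, Feb 20, Feb 21, Feb 22, Feb 25, Feb 26, Feb 27, Feb 28, Mar 1, skipping weekends) reaches Friday, Mar 1, 2019.
Adding 7 calendar days to Mar 1, 2019 gives Mar 8, 2019, which is the last day of the waiting period.
Adding 45 calendar days to Mar 8, 2019 gives Apr 22, 2019, which is the date on which the service credit becomes due. Apr 22, 2019 is a Monday and is not a listed holiday, so no roll-forward applies.

Apr 22, 2019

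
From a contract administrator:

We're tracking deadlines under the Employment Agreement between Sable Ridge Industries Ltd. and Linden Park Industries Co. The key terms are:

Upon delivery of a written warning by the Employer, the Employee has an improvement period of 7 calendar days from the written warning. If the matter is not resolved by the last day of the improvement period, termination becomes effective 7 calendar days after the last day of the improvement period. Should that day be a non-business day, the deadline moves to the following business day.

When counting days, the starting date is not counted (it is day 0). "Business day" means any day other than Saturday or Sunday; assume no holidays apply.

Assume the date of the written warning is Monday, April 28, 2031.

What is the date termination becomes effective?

May 12, 2031

The last day of the improvement period: April 28, 2031 + 7 days = May 5, 2031.
Adding 7 calendar days to May 5, 2031 gives May 12, 2031, which is the date termination becomes effective. May 12, 2031 is a Monday, so no roll-forward applies.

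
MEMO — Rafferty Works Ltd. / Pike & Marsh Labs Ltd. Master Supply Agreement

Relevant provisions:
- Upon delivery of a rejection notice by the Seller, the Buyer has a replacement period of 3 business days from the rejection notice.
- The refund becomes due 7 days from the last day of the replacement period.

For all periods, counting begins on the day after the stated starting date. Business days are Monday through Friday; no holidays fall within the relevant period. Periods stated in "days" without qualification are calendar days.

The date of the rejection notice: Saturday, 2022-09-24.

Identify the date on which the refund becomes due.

The last day of the replacement period: counting 3 business days from Saturday, 2022-09-24 (Sep 26, Sep 27, Sep 28, skipping weekends) reaches Wednesday, 2022-09-28.
The date on which the refund becomes due: 7 calendar days after 2022-09-28 is 2022-10-05.

2022-10-05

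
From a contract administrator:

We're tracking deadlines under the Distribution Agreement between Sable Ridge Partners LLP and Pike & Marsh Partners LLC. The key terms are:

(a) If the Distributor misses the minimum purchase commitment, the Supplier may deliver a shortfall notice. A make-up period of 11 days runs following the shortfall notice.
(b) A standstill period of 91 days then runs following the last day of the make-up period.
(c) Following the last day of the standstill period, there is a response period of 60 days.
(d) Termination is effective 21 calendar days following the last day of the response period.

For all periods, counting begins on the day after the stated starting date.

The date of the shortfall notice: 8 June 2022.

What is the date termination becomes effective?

The last day of the make-up period: 8 June 2022 + 11 days = 19 June 2022.
Adding 91 calendar days to 19 June 2022 gives 18 September 2022, which is the last day of the standstill period.
The last day of the response period: 60 calendar days after 18 September 2022 is 17 November 2022.
The date termination becomes effective: 21 calendar days after 17 November 2022 is 8 December 2022.

8 December 2022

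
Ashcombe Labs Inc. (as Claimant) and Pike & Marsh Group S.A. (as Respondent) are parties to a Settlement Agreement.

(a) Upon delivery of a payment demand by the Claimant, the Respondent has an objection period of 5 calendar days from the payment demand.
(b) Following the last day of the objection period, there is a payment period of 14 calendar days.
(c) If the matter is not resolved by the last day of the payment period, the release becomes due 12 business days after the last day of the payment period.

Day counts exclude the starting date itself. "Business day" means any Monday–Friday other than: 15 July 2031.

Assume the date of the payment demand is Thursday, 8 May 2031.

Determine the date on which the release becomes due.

Adding 5 calendar days to 8 May 2031 gives 13 May 2031, which is the last day of the objection period.
Adding 14 calendar days to 13 May 2031 gives 27 May 2031, which is the last day of the payment period.
The date on which the release becomes due: counting 12 business days from Tuesday, 27 May 2031 (May 28, May 29, May 30, Jun 2, …, Jun 10, Jun 11, Jun 12, skipping weekends) reaches Thursday, 12 June 2031.

12 June 2031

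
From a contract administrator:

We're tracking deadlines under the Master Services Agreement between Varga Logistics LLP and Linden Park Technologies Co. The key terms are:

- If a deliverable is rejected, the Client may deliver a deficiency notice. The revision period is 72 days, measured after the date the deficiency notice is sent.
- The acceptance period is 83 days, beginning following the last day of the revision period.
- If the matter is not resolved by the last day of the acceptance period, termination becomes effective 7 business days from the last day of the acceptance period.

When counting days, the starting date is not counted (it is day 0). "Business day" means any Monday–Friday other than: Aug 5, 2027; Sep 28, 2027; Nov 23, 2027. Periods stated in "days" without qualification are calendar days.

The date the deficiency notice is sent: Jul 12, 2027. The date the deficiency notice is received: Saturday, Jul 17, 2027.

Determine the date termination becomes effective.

The last day of the revision period: Jul 12, 2027 + 72 days = Sep 22, 2027.
Adding 83 calendar days to Sep 22, 2027 gives Dec 14, 2027, which is the last day of the acceptance period.
From Tuesday, Dec 14, 2027, 7 business days (Dec 15, Dec 16, Dec 17, Dec 20, Dec 21, Dec 22, Dec 23, skipping weekends) brings us to Thursday, Dec 23, 2027, which is the date termination becomes effective.

Dec 23, 2027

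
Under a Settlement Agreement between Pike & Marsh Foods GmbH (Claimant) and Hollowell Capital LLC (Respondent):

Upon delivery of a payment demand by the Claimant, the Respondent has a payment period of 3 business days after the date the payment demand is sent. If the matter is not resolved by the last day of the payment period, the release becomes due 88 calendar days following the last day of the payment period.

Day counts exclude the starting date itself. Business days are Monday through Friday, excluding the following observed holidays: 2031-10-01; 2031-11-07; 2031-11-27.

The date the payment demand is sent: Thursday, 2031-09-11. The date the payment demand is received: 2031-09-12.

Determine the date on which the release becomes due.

The last day of the payment period: 3 business days after Thursday, 2031-09-11, skipping weekends — Sep 12, Sep 15, Sep 16 — lands on Tuesday, 2031-09-16.
The date on which the release becomes due: 2031-09-16 + 88 days = 2031-12-13.

2031-12-13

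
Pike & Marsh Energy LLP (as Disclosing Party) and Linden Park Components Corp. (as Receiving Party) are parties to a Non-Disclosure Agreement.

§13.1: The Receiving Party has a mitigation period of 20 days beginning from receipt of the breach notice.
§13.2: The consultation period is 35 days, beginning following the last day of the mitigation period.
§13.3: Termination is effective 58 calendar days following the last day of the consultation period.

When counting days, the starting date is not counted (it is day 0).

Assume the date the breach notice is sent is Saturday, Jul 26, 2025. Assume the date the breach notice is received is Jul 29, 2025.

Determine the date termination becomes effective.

Nov 19, 2025

The last day of the mitigation period: 20 calendar days after Jul 29, 2025 is Aug 18, 2025.
The last day of the consultation period: Aug 18, 2025 + 35 days = Sep 22, 2025.
The date termination becomes effective: Sep 22, 2025 + 58 days = Nov 19, 2025.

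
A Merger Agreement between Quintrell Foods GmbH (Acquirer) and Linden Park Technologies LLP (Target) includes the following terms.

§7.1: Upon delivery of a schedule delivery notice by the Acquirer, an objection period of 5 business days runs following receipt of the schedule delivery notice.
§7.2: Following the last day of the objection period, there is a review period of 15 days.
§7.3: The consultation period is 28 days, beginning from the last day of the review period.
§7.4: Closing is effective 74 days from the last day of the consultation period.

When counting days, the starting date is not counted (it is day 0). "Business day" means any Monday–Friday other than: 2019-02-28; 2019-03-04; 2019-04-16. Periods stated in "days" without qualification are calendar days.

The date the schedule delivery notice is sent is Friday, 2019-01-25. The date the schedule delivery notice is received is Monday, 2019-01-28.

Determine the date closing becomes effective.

The last day of the objection period: counting 5 business days from Monday, 2019-01-28 (Jan 29, Jan 30, Jan 31, Feb 1, Feb 4, skipping weekends) reaches Monday, 2019-02-04.
The last day of the review period: 2019-02-04 + 15 days = 2019-02-19.
Adding 28 calendar days to 2019-02-19 gives 2019-03-19, which is the last day of the consultation period.
The date closing becomes effective: 74 calendar days after 2019-03-19 is 2019-06-01.

2019-06-01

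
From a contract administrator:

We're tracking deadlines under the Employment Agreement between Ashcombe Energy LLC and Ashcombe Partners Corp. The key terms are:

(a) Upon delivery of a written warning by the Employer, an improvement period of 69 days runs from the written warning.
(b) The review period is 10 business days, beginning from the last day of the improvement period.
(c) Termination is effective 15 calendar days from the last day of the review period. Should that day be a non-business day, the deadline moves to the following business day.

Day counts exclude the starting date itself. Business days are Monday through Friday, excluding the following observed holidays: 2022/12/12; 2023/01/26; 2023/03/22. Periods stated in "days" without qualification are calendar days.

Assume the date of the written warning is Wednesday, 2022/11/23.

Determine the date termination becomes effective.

The last day of the improvement period: 69 calendar days after 2022/11/23 is 2023/01/31.
From Tuesday, 2023/01/31, 10 business days (Feb 1, Feb 2, Feb 3, Feb 6, Feb 7, Feb 8, Feb 9, Feb 10, Feb 13, Feb 14, skipping weekends) brings us to Tuesday, 2023/02/14, which is the last day of the review period.
The date termination becomes effective: 2023/02/14 + 15 days = 2023/03/01. 2023/03/01 is a Wednesday and is not a listed holiday, so no roll-forward applies.

2023/03/01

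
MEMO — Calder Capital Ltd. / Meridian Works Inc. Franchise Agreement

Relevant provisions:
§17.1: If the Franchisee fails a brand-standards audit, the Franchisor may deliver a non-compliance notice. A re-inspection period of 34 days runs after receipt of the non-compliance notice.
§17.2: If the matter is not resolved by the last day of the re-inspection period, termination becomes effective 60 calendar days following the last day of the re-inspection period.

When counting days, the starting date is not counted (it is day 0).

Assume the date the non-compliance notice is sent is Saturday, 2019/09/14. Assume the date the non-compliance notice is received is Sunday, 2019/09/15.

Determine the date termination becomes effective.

The last day of the re-inspection period: 2019/09/15 + 34 days = 2019/10/19.
The date termination becomes effective: 60 calendar days after 2019/10/19 is 2019/12/18.

2019/12/18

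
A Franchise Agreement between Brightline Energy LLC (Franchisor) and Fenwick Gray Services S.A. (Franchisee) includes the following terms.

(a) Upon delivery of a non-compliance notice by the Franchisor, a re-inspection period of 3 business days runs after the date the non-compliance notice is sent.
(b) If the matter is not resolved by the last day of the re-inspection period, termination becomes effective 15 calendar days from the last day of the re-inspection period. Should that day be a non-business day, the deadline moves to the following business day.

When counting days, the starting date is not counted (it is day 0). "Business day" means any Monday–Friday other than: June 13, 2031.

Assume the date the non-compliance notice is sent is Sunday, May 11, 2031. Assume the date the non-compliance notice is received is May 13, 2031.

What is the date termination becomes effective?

May 29, 2031

From Sunday, May 11, 2031, 3 business days (May 12, May 13, May 14, skipping weekends) brings us to Wednesday, May 14, 2031, which is the last day of the re-inspection period.
The date termination becomes effective: May 14, 2031 + 15 days = May 29, 2031. May 29, 2031 is a Thursday and is not a listed holiday, so no roll-forward applies.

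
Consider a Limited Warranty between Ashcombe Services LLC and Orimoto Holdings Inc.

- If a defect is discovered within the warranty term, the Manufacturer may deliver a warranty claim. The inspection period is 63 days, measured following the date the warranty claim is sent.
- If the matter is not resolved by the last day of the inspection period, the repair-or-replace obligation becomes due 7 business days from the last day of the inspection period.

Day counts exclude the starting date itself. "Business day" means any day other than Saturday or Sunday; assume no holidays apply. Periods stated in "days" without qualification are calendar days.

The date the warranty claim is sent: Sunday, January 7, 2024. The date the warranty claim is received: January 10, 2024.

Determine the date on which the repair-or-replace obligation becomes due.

The last day of the inspection period: January 7, 2024 + 63 days = March 10, 2024.
The date on which the repair-or-replace obligation becomes due: 7 business days after Sunday, March 10, 2024, skipping weekends — Mar 11, Mar 12, Mar 13, Mar 14, Mar 15, Mar 18, Mar 19 — lands on Tuesday, March 19, 2024.

March 19, 2024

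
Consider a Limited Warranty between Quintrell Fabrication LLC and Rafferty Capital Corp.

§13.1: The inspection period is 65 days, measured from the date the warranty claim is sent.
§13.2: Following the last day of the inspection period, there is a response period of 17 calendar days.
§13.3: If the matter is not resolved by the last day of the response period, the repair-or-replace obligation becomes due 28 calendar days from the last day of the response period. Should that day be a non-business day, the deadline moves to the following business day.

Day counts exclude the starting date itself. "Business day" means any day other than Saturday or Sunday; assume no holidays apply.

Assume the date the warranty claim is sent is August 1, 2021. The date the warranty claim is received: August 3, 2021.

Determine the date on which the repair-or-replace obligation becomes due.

The last day of the inspection period: 65 calendar days after August 1, 2021 is October 5, 2021.
Adding 17 calendar days to October 5, 2021 gives October 22, 2021, which is the last day of the response period.
The date on which the repair-or-replace obligation becomes due: October 22, 2021 + 28 days = November 19, 2021. November 19, 2021 is a Friday, so no roll-forward applies.

November 19, 2021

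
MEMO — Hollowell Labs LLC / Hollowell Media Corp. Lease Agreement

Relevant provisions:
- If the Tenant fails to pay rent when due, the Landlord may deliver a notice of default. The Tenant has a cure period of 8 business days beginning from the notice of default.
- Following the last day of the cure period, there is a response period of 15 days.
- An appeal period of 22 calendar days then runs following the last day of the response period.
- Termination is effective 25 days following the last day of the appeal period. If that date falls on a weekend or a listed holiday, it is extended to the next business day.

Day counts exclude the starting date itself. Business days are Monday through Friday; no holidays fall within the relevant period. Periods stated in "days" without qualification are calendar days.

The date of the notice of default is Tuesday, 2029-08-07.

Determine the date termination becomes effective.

2029-10-18

The last day of the cure period: 8 business days after Tuesday, 2029-08-07, skipping weekends — Aug 8, Aug 9, Aug 10, Aug 13, Aug 14, Aug 15, Aug 16, Aug 17 — lands on Friday, 2029-08-17.
The last day of the response period: 2029-08-17 + 15 days = 2029-09-01.
Adding 22 calendar days to 2029-09-01 gives 2029-09-23, which is the last day of the appeal period.
Adding 25 calendar days to 2029-09-23 gives 2029-10-18, which is the date termination becomes effective. 2029-10-18 is a Thursday, so no roll-forward applies.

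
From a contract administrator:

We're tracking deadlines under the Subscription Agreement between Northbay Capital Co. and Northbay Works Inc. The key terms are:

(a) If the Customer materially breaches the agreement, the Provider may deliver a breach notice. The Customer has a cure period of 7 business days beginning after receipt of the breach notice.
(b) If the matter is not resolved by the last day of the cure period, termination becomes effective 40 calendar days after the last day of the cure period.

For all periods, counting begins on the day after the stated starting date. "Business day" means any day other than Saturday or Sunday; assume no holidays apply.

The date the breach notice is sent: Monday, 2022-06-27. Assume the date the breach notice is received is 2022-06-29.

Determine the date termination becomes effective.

The last day of the cure period: counting 7 business days from Wednesday, 2022-06-29 (Jun 30, Jul 1, Jul 4, Jul 5, Jul 6, Jul 7, Jul 8, skipping weekends) reaches Friday, 2022-07-08.
The date termination becomes effective: 2022-07-08 + 40 days = 2022-08-17.

2022-08-17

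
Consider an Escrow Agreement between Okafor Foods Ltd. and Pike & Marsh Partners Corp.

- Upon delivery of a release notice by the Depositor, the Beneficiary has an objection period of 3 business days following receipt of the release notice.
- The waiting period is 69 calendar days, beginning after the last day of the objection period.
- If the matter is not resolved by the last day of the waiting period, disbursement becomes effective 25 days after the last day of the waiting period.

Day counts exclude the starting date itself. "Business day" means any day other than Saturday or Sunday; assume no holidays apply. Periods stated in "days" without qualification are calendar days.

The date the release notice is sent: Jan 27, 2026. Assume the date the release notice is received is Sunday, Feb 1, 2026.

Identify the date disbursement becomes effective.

The last day of the objection period: counting 3 business days from Sunday, Feb 1, 2026 (Feb 2, Feb 3, Feb 4, skipping weekends) reaches Wednesday, Feb 4, 2026.
Adding 69 calendar days to Feb 4, 2026 gives Apr 14, 2026, which is the last day of the waiting period.
The date disbursement becomes effective: Apr 14, 2026 + 25 days = May 9, 2026.

May 9, 2026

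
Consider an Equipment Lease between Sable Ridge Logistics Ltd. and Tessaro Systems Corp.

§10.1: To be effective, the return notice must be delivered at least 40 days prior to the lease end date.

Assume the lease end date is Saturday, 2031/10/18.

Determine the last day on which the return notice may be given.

2031/10/18 minus 40 days is 2031/09/08.

2031/09/08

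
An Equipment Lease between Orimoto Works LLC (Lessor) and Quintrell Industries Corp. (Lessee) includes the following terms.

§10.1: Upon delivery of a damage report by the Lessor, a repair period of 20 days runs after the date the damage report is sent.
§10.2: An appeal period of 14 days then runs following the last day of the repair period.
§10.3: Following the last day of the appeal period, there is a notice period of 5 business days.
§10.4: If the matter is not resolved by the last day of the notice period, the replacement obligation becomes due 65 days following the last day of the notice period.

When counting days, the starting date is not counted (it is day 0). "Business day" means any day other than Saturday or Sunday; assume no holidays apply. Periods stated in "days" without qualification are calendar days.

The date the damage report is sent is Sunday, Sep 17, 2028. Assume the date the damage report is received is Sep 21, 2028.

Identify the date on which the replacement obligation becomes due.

The last day of the repair period: Sep 17, 2028 + 20 days = Oct 7, 2028.
Adding 14 calendar days to Oct 7, 2028 gives Oct 21, 2028, which is the last day of the appeal period.
From Saturday, Oct 21, 2028, 5 business days (Oct 23, Oct 24, Oct 25, Oct 26, Oct 27, skipping weekends) brings us to Friday, Oct 27, 2028, which is the last day of the notice period.
Adding 65 calendar days to Oct 27, 2028 gives Dec 31, 2028, which is the date on which the replacement obligation becomes due.

Dec 31, 2028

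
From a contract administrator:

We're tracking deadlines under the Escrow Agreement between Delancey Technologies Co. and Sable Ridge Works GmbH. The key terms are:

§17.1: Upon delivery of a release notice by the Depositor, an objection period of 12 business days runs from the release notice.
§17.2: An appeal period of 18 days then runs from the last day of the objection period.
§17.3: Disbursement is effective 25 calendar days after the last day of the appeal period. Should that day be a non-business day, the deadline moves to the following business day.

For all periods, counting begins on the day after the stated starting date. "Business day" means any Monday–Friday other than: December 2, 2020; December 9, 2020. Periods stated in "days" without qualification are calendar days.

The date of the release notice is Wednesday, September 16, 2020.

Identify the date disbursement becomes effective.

November 16, 2020

The last day of the objection period: counting 12 business days from Wednesday, September 16, 2020 (Sep 17, Sep 18, Sep 21, Sep 22, …, Sep 30, Oct 1, Oct 2, skipping weekends) reaches Friday, October 2, 2020.
Adding 18 calendar days to October 2, 2020 gives October 20, 2020, which is the last day of the appeal period.
The date disbursement becomes effective: October 20, 2020 + 25 days = November 14, 2020. That falls on a Saturday, so it rolls to the next business day, Monday, November 16, 2020.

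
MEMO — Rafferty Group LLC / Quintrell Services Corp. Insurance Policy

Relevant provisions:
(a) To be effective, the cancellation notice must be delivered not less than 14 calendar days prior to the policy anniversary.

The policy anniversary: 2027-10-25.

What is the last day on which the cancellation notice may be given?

2027-10-11

Counting back 14 calendar days from 2027-10-25 gives 2027-10-11.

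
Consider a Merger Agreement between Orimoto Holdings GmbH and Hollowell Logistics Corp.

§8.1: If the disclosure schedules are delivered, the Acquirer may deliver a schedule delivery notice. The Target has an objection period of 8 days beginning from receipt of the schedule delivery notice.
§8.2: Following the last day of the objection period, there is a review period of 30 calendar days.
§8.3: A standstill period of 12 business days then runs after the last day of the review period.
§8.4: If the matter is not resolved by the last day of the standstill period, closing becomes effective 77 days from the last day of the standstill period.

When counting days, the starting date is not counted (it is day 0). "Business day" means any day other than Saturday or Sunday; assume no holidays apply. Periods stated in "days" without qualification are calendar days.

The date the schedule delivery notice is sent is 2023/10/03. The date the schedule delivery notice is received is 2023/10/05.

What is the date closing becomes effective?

The last day of the objection period: 8 calendar days after 2023/10/05 is 2023/10/13.
The last day of the review period: 30 calendar days after 2023/10/13 is 2023/11/12.
From Sunday, 2023/11/12, 12 business days (Nov 13, Nov 14, Nov 15, Nov 16, …, Nov 24, Nov 27, Nov 28, skipping weekends) brings us to Tuesday, 2023/11/28, which is the last day of the standstill period.
The date closing becomes effective: 77 calendar days after 2023/11/28 is 2024/02/13.

2024/02/13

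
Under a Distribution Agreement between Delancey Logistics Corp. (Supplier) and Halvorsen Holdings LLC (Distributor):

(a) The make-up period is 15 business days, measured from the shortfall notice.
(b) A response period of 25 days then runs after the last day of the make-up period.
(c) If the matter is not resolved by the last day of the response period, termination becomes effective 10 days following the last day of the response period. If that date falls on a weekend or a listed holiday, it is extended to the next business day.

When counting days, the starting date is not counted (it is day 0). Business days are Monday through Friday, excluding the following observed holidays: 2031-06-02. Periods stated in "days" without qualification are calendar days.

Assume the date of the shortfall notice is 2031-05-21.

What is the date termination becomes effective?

From Wednesday, 2031-05-21, 15 business days (May 22, May 23, May 26, May 27, …, Jun 10, Jun 11, Jun 12, skipping weekends and the listed holiday on Jun 2) brings us to Thursday, 2031-06-12, which is the last day of the make-up period.
Adding 25 calendar days to 2031-06-12 gives 2031-07-07, which is the last day of the response period.
The date termination becomes effective: 10 calendar days after 2031-07-07 is 2031-07-17. 2031-07-17 is a Thursday and is not a listed holiday, so no roll-forward applies.

2031-07-17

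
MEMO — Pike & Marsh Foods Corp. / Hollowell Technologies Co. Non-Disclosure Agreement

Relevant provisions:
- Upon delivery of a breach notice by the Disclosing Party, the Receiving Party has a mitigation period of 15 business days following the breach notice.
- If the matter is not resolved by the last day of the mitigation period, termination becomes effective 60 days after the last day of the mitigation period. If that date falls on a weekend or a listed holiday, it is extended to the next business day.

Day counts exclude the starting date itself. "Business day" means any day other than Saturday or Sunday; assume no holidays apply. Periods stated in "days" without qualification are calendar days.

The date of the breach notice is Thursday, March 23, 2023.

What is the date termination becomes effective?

The last day of the mitigation period: counting 15 business days from Thursday, March 23, 2023 (Mar 24, Mar 27, Mar 28, Mar 29, …, Apr 11, Apr 12, Apr 13, skipping weekends) reaches Thursday, April 13, 2023.
The date termination becomes effective: April 13, 2023 + 60 days = June 12, 2023. June 12, 2023 is a Monday, so no roll-forward applies.

June 12, 2023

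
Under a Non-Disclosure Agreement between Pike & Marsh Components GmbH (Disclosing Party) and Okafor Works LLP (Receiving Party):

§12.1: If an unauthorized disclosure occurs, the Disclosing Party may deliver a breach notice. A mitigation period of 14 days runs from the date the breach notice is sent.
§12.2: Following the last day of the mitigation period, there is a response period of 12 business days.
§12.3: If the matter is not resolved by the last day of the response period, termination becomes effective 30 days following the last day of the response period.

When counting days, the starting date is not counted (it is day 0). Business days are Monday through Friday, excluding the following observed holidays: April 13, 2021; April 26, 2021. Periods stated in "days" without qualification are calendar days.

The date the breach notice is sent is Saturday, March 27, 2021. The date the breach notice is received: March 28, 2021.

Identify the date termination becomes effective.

May 29, 2021

Adding 14 calendar days to March 27, 2021 gives April 10, 2021, which is the last day of the mitigation period.
The last day of the response period: counting 12 business days from Saturday, April 10, 2021 (Apr 12, Apr 14, Apr 15, Apr 16, …, Apr 27, Apr 28, Apr 29, skipping weekends and the listed holidays on Apr 13, Apr 26) reaches Thursday, April 29, 2021.
The date termination becomes effective: 30 calendar days after April 29, 2021 is May 29, 2021.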